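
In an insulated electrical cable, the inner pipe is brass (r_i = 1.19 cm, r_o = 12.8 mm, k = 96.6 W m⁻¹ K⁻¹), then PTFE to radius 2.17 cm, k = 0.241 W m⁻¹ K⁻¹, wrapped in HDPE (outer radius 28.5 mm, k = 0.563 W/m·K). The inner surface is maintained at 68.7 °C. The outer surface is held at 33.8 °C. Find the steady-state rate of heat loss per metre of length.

Q' = 82.0 W/m

Treat each layer as a resistance in series:
  R'_brass = ln(0.0128/0.0119)/(2πk) = 0.07291/(2π·96.6) = 1.201×10^-4 m·K/W
  R'_PTFE = ln(0.0217/0.0128)/(2πk) = 0.5279/(2π·0.241) = 0.3486 m·K/W
  R'_HDPE = ln(0.0285/0.0217)/(2πk) = 0.2726/(2π·0.563) = 0.07706 m·K/W
ΣR = 1.201×10^-4 + 0.3486 + 0.07706 = 0.4258 m·K/W
Q' = ΔT/ΣR = (68.7 °C − 33.8 °C)/0.4258 = 82.0 W/m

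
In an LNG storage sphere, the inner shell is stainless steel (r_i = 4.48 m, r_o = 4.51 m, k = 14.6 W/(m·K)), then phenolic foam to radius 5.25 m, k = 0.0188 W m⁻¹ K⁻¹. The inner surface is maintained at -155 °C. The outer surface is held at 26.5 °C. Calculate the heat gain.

Q = 1370 W

Series thermal resistances, inner to outer:
  R_stainless steel = (1/4.48 − 1/4.51)/(4πk) = 0.001485/(4π·14.6) = 8.093×10^-6 K/W
  R_phenolic foam = (1/4.51 − 1/5.25)/(4πk) = 0.03125/(4π·0.0188) = 0.1323 K/W
ΣR = 8.093×10^-6 + 0.1323 = 0.1323 K/W
Q = ΔT/ΣR = (-155 °C − 26.5 °C)/0.1323 = -1370 W
(Negative Q ⇒ heat flows inward; heat gain = 1370 W.)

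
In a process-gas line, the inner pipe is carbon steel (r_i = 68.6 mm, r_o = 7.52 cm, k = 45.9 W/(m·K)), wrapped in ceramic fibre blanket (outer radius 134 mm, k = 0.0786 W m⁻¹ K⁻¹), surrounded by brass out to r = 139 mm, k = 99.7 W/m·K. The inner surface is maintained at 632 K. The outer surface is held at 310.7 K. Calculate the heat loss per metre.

Treat each layer as a resistance in series:
  R'_carbon steel = ln(0.0752/0.0686)/(2πk) = 0.09186/(2π·45.9) = 3.185×10^-4 m·K/W
  R'_ceramic fibre blanket = ln(0.134/0.0752)/(2πk) = 0.5777/(2π·0.0786) = 1.170 m·K/W
  R'_brass = ln(0.139/0.134)/(2πk) = 0.03663/(2π·99.7) = 5.848×10^-5 m·K/W
ΣR = 3.185×10^-4 + 1.170 + 5.848×10^-5 = 1.170 m·K/W
Q' = ΔT/ΣR = (632 K − 310.7 K)/1.170 = 275 W/m

Q' = 275 W/m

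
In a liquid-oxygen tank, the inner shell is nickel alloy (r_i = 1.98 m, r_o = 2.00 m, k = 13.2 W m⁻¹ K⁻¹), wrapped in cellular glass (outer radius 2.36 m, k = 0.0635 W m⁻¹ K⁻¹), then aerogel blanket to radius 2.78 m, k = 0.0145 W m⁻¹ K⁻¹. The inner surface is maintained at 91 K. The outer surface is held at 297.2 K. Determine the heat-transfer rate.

Q = 461 W

Resistance network (inner→outer):
  R_nickel alloy = (1/1.98 − 1/2.00)/(4πk) = 0.005051/(4π·13.2) = 3.045×10^-5 K/W
  R_cellular glass = (1/2.00 − 1/2.36)/(4πk) = 0.07627/(4π·0.0635) = 0.09558 K/W
  R_aerogel blanket = (1/2.36 − 1/2.78)/(4πk) = 0.06402/(4π·0.0145) = 0.3513 K/W
ΣR = 3.045×10^-5 + 0.09558 + 0.3513 = 0.4469 K/W
Q = ΔT/ΣR = (91 K − 297.2 K)/0.4469 = -461 W
(Negative Q ⇒ heat flows inward; heat gain = 461 W.)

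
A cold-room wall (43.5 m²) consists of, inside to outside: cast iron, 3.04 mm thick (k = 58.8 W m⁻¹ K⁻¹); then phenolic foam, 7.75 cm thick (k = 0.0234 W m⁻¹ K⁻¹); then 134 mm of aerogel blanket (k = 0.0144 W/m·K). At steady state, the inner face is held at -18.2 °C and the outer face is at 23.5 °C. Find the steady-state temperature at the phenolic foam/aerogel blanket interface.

T = -7.25 °C

Series thermal resistances, inner to outer:
  R_cast iron = L/(kA) = 0.00304/(58.8·43.5) = 1.189×10^-6 K/W
  R_phenolic foam = L/(kA) = 0.0775/(0.0234·43.5) = 0.07614 K/W
  R_aerogel blanket = L/(kA) = 0.134/(0.0144·43.5) = 0.2139 K/W
ΣR = 1.189×10^-6 + 0.07614 + 0.2139 = 0.2900 K/W
Q = ΔT/ΣR = (-18.2 °C − 23.5 °C)/0.2900 = -143.8 W
From the inner boundary to the phenolic foam/aerogel blanket interface, ΣR_partial = 0.07614 K/W.
T_interface = T_in − Q·ΣR_partial = -18.2 °C − (-143.8)(0.07614) = -7.25 °C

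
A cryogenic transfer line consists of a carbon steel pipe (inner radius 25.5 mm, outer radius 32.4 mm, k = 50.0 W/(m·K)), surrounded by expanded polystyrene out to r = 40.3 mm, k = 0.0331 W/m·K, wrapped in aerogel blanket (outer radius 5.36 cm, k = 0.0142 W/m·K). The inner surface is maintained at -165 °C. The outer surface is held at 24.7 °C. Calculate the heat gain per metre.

Resistance network (inner→outer):
  R'_carbon steel = ln(0.0324/0.0255)/(2πk) = 0.2395/(2π·50.0) = 7.623×10^-4 m·K/W
  R'_expanded polystyrene = ln(0.0403/0.0324)/(2πk) = 0.2182/(2π·0.0331) = 1.049 m·K/W
  R'_aerogel blanket = ln(0.0536/0.0403)/(2πk) = 0.2852/(2π·0.0142) = 3.197 m·K/W
ΣR = 7.623×10^-4 + 1.049 + 3.197 = 4.247 m·K/W
Q' = ΔT/ΣR = (-165 °C − 24.7 °C)/4.247 = -44.7 W/m
(Negative Q' ⇒ heat flows inward; heat gain = 44.7 W/m.)

Q' = 44.7 W/m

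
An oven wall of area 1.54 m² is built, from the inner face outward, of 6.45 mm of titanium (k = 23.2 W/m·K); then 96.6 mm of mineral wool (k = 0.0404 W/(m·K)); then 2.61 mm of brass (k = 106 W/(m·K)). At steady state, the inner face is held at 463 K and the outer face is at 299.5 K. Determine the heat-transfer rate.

Resistance network (inner→outer):
  R_titanium = L/(kA) = 0.00645/(23.2·1.54) = 1.805×10^-4 K/W
  R_mineral wool = L/(kA) = 0.0966/(0.0404·1.54) = 1.553 K/W
  R_brass = L/(kA) = 0.00261/(106·1.54) = 1.599×10^-5 K/W
ΣR = 1.805×10^-4 + 1.553 + 1.599×10^-5 = 1.553 K/W
Q = ΔT/ΣR = (463 K − 299.5 K)/1.553 = 105 W

Q = 105 W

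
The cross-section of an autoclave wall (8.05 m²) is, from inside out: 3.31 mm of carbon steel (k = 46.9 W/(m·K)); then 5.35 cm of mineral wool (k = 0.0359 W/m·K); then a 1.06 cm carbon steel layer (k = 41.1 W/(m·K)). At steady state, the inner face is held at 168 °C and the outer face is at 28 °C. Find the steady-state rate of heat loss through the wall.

Resistance network (inner→outer):
  R_carbon steel = L/(kA) = 0.00331/(46.9·8.05) = 8.767×10^-6 K/W
  R_mineral wool = L/(kA) = 0.0535/(0.0359·8.05) = 0.1851 K/W
  R_carbon steel = L/(kA) = 0.0106/(41.1·8.05) = 3.204×10^-5 K/W
ΣR = 8.767×10^-6 + 0.1851 + 3.204×10^-5 = 0.1851 K/W
Q = ΔT/ΣR = (168 °C − 28 °C)/0.1851 = 756 W

Q = 756 W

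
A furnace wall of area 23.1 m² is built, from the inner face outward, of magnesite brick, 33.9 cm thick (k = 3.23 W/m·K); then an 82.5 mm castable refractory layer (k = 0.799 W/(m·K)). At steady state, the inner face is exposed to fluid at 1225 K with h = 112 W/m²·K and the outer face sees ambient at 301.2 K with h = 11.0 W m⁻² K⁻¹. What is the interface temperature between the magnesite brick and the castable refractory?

Treat each layer as a resistance in series:
  R_conv,in = 1/(hA) = 1/(112·23.1) = 3.865×10^-4 K/W
  R_magnesite brick = L/(kA) = 0.339/(3.23·23.1) = 0.004543 K/W
  R_castable refractory = L/(kA) = 0.0825/(0.799·23.1) = 0.004470 K/W
  R_conv,out = 1/(hA) = 1/(11.0·23.1) = 0.003935 K/W
ΣR = 3.865×10^-4 + 0.004543 + 0.004470 + 0.003935 = 0.01333 K/W
Q = ΔT/ΣR = (1225 K − 301.2 K)/0.01333 = 69300 W
From the inner boundary to the magnesite brick/castable refractory interface, ΣR_partial = 0.004929 K/W.
T_interface = T_in − Q·ΣR_partial = 1225 K − (69300)(0.004929) = 883 K

T = 883 K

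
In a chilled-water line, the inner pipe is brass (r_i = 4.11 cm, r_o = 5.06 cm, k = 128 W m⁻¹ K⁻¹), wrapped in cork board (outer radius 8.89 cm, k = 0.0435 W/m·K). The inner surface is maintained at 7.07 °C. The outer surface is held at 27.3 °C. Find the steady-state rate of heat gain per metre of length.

Treat each layer as a resistance in series:
  R'_brass = ln(0.0506/0.0411)/(2πk) = 0.2079/(2π·128) = 2.586×10^-4 m·K/W
  R'_cork board = ln(0.0889/0.0506)/(2πk) = 0.5636/(2π·0.0435) = 2.062 m·K/W
ΣR = 2.586×10^-4 + 2.062 = 2.062 m·K/W
Q' = ΔT/ΣR = (7.07 °C − 27.3 °C)/2.062 = -9.81 W/m
(Negative Q' ⇒ heat flows inward; heat gain = 9.81 W/m.)

Q' = 9.81 W/m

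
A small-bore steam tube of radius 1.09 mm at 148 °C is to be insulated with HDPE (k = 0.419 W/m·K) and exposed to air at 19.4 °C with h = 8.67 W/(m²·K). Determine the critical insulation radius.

r_cr = 4.83 cm

For a cylinder, r_cr = k_ins/h = 0.419/8.67 = 0.0483 m = 4.83 cm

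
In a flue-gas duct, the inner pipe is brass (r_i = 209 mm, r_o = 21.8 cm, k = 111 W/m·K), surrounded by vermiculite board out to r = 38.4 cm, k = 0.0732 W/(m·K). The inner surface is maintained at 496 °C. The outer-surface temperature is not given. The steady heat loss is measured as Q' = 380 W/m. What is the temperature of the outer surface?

Series resistances:
  R'_brass = ln(0.218/0.209)/(2πk) = 0.04216/(2π·111) = 6.045×10^-5 m·K/W
  R'_vermiculite board = ln(0.384/0.218)/(2πk) = 0.5661/(2π·0.0732) = 1.231 m·K/W
ΣR = 1.231 m·K/W
ΔT = Q'·ΣR = 380 × 1.231 = 467.8 K
Heat flows outward, so T_out = T_in − ΔT = 496 − 467.8 = 28.2 °C

T_out = 28.2 °C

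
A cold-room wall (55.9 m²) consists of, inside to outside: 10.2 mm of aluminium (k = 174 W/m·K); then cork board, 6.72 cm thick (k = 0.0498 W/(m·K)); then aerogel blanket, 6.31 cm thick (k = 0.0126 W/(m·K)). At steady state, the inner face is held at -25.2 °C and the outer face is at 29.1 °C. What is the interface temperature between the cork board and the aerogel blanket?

T = -13.7 °C

Treat each layer as a resistance in series:
  R_aluminium = L/(kA) = 0.0102/(174·55.9) = 1.049×10^-6 K/W
  R_cork board = L/(kA) = 0.0672/(0.0498·55.9) = 0.02414 K/W
  R_aerogel blanket = L/(kA) = 0.0631/(0.0126·55.9) = 0.08959 K/W
ΣR = 1.049×10^-6 + 0.02414 + 0.08959 = 0.1137 K/W
Q = ΔT/ΣR = (-25.2 °C − 29.1 °C)/0.1137 = -477.6 W
From the inner boundary to the cork board/aerogel blanket interface, ΣR_partial = 0.02414 K/W.
T_interface = T_in − Q·ΣR_partial = -25.2 °C − (-477.6)(0.02414) = -13.7 °C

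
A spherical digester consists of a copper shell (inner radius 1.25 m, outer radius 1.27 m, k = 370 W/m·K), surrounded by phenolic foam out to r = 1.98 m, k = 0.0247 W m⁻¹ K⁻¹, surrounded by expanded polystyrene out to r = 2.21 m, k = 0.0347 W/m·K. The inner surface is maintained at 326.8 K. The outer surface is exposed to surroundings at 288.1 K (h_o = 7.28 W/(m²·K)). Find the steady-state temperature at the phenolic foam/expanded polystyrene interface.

T = 292.7 K

Treat each layer as a resistance in series:
  R_copper = (1/1.25 − 1/1.27)/(4πk) = 0.01260/(4π·370) = 2.710×10^-6 K/W
  R_phenolic foam = (1/1.27 − 1/1.98)/(4πk) = 0.2824/(4π·0.0247) = 0.9097 K/W
  R_expanded polystyrene = (1/1.98 − 1/2.21)/(4πk) = 0.05256/(4π·0.0347) = 0.1205 K/W
  R_conv,out = 1/(4πr²h) = 1/(4π·2.21²·7.28) = 0.002238 K/W
ΣR = 2.710×10^-6 + 0.9097 + 0.1205 + 0.002238 = 1.032 K/W
Q = ΔT/ΣR = (326.8 K − 288.1 K)/1.032 = 37.50 W
From the inner boundary to the phenolic foam/expanded polystyrene interface, ΣR_partial = 0.9097 K/W.
T_interface = T_in − Q·ΣR_partial = 326.8 K − (37.50)(0.9097) = 292.7 K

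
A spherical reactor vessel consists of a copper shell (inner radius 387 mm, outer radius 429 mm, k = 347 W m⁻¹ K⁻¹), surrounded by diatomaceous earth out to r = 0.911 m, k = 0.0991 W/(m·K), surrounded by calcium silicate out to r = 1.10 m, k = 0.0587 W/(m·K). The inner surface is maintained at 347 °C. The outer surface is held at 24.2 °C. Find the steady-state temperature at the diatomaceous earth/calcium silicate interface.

T = 90.4 °C

Series thermal resistances, inner to outer:
  R_copper = (1/0.387 − 1/0.429)/(4πk) = 0.2530/(4π·347) = 5.802×10^-5 K/W
  R_diatomaceous earth = (1/0.429 − 1/0.911)/(4πk) = 1.233/(4π·0.0991) = 0.9903 K/W
  R_calcium silicate = (1/0.911 − 1/1.10)/(4πk) = 0.1886/(4π·0.0587) = 0.2557 K/W
ΣR = 5.802×10^-5 + 0.9903 + 0.2557 = 1.246 K/W
Q = ΔT/ΣR = (347 °C − 24.2 °C)/1.246 = 259.1 W
From the inner boundary to the diatomaceous earth/calcium silicate interface, ΣR_partial = 0.9904 K/W.
T_interface = T_in − Q·ΣR_partial = 347 °C − (259.1)(0.9904) = 90.4 °C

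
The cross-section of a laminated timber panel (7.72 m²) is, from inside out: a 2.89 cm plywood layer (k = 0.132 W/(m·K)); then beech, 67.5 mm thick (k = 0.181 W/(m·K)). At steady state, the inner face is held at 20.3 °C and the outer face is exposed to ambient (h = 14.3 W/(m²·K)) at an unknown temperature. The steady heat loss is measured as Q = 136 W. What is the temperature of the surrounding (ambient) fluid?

Sum the resistances:
  R_plywood = L/(kA) = 0.0289/(0.132·7.72) = 0.02836 K/W
  R_beech = L/(kA) = 0.0675/(0.181·7.72) = 0.04831 K/W
  R_conv,out = 1/(hA) = 1/(14.3·7.72) = 0.009058 K/W
ΣR = 0.08573 K/W
ΔT = Q·ΣR = 136 × 0.08573 = 11.66 K
Heat flows outward, so T_out = T_in − ΔT = 20.3 − 11.66 = 8.64 °C

T_out = 8.64 °C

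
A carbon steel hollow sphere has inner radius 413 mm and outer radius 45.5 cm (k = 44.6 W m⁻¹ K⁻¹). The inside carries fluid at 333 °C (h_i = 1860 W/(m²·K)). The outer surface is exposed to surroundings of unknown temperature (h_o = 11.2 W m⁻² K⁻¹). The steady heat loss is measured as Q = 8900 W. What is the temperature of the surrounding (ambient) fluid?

Series resistances:
  R_conv,in = 1/(4πr²h) = 1/(4π·0.413²·1860) = 2.508×10^-4 K/W
  R_carbon steel = (1/0.413 − 1/0.455)/(4πk) = 0.2235/(4π·44.6) = 3.988×10^-4 K/W
  R_conv,out = 1/(4πr²h) = 1/(4π·0.455²·11.2) = 0.03432 K/W
ΣR = 0.03497 K/W
ΔT = Q·ΣR = 8900 × 0.03497 = 311.2 K
Heat flows outward, so T_out = T_in − ΔT = 333 − 311.2 = 21.8 °C

T_out = 21.8 °C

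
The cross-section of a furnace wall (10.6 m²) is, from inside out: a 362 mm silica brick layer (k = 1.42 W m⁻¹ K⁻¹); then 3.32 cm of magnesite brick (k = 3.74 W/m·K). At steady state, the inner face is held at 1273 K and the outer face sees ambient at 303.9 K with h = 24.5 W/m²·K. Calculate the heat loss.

Series thermal resistances, inner to outer:
  R_silica brick = L/(kA) = 0.362/(1.42·10.6) = 0.02405 K/W
  R_magnesite brick = L/(kA) = 0.0332/(3.74·10.6) = 8.375×10^-4 K/W
  R_conv,out = 1/(hA) = 1/(24.5·10.6) = 0.003851 K/W
ΣR = 0.02405 + 8.375×10^-4 + 0.003851 = 0.02874 K/W
Q = ΔT/ΣR = (1273 K − 303.9 K)/0.02874 = 33700 W

Q = 33.7 kW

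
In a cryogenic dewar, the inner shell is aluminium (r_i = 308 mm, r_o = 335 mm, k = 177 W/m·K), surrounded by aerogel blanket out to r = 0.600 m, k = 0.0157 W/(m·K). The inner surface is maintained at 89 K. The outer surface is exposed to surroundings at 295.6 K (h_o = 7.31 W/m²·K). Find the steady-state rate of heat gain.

Resistance network (inner→outer):
  R_aluminium = (1/0.308 − 1/0.335)/(4πk) = 0.2617/(4π·177) = 1.176×10^-4 K/W
  R_aerogel blanket = (1/0.335 − 1/0.600)/(4πk) = 1.318/(4π·0.0157) = 6.683 K/W
  R_conv,out = 1/(4πr²h) = 1/(4π·0.600²·7.31) = 0.03024 K/W
ΣR = 1.176×10^-4 + 6.683 + 0.03024 = 6.713 K/W
Q = ΔT/ΣR = (89 K − 295.6 K)/6.713 = -30.8 W
(Negative Q ⇒ heat flows inward; heat gain = 30.8 W.)

Q = 30.8 W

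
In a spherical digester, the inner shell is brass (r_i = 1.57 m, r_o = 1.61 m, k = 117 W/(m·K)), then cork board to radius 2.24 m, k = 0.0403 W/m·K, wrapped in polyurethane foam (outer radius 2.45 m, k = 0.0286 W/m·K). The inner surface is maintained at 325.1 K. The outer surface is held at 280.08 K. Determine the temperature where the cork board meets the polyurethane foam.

T = 290.7 K

Series thermal resistances, inner to outer:
  R_brass = (1/1.57 − 1/1.61)/(4πk) = 0.01582/(4π·117) = 1.076×10^-5 K/W
  R_cork board = (1/1.61 − 1/2.24)/(4πk) = 0.1747/(4π·0.0403) = 0.3449 K/W
  R_polyurethane foam = (1/2.24 − 1/2.45)/(4πk) = 0.03827/(4π·0.0286) = 0.1065 K/W
ΣR = 1.076×10^-5 + 0.3449 + 0.1065 = 0.4514 K/W
Q = ΔT/ΣR = (325.1 K − 280.08 K)/0.4514 = 99.73 W
From the inner boundary to the cork board/polyurethane foam interface, ΣR_partial = 0.3449 K/W.
T_interface = T_in − Q·ΣR_partial = 325.1 K − (99.73)(0.3449) = 290.7 K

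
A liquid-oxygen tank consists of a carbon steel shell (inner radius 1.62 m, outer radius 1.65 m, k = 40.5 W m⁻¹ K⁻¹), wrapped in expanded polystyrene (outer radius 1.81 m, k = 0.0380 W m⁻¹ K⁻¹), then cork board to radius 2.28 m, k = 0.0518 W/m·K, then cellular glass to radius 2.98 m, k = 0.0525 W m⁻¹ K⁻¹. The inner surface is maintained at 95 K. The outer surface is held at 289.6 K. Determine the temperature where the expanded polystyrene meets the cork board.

T = 144 K

Treat each layer as a resistance in series:
  R_carbon steel = (1/1.62 − 1/1.65)/(4πk) = 0.01122/(4π·40.5) = 2.205×10^-5 K/W
  R_expanded polystyrene = (1/1.65 − 1/1.81)/(4πk) = 0.05357/(4π·0.0380) = 0.1122 K/W
  R_cork board = (1/1.81 − 1/2.28)/(4πk) = 0.1139/(4π·0.0518) = 0.1750 K/W
  R_cellular glass = (1/2.28 − 1/2.98)/(4πk) = 0.1030/(4π·0.0525) = 0.1562 K/W
ΣR = 2.205×10^-5 + 0.1122 + 0.1750 + 0.1562 = 0.4434 K/W
Q = ΔT/ΣR = (95 K − 289.6 K)/0.4434 = -438.9 W
From the inner boundary to the expanded polystyrene/cork board interface, ΣR_partial = 0.1122 K/W.
T_interface = T_in − Q·ΣR_partial = 95 K − (-438.9)(0.1122) = 144 K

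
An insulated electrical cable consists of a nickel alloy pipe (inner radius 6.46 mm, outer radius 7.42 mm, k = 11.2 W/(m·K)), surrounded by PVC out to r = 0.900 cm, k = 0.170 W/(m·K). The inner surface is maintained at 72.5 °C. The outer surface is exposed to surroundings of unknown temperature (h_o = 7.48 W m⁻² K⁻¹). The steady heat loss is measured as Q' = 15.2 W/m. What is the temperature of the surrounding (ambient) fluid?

Sum the resistances:
  R'_nickel alloy = ln(0.00742/0.00646)/(2πk) = 0.1385/(2π·11.2) = 0.001969 m·K/W
  R'_PVC = ln(0.00900/0.00742)/(2πk) = 0.1930/(2π·0.170) = 0.1807 m·K/W
  R'_conv,out = 1/(2πr h) = 1/(2π·0.00900·7.48) = 2.364 m·K/W
ΣR = 2.547 m·K/W
ΔT = Q'·ΣR = 15.2 × 2.547 = 38.71 K
Heat flows outward, so T_out = T_in − ΔT = 72.5 − 38.71 = 33.8 °C

T_out = 33.8 °C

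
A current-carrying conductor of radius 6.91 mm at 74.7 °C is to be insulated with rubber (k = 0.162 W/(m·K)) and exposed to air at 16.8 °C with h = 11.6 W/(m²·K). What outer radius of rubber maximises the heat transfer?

r_cr = 1.40 cm

For a cylinder, r_cr = k_ins/h = 0.162/11.6 = 0.0140 m = 1.40 cm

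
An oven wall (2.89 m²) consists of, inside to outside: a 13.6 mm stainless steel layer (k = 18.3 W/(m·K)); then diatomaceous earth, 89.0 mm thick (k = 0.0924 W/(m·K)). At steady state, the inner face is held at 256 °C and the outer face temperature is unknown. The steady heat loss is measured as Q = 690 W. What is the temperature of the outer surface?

Series resistances:
  R_stainless steel = L/(kA) = 0.0136/(18.3·2.89) = 2.572×10^-4 K/W
  R_diatomaceous earth = L/(kA) = 0.0890/(0.0924·2.89) = 0.3333 K/W
ΣR = 0.3335 K/W
ΔT = Q·ΣR = 690 × 0.3335 = 230.1 K
Heat flows outward, so T_out = T_in − ΔT = 256 − 230.1 = 25.9 °C

T_out = 25.9 °C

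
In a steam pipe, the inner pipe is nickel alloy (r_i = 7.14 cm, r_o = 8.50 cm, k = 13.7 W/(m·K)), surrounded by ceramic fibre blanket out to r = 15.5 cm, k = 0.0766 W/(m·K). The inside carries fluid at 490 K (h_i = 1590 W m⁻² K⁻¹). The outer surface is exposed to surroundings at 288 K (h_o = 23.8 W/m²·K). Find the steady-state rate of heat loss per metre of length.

Q' = 156 W/m

Resistance network (inner→outer):
  R'_conv,in = 1/(2πr h) = 1/(2π·0.0714·1590) = 0.001402 m·K/W
  R'_nickel alloy = ln(0.0850/0.0714)/(2πk) = 0.1744/(2π·13.7) = 0.002025 m·K/W
  R'_ceramic fibre blanket = ln(0.155/0.0850)/(2πk) = 0.6008/(2π·0.0766) = 1.248 m·K/W
  R'_conv,out = 1/(2πr h) = 1/(2π·0.155·23.8) = 0.04314 m·K/W
ΣR = 0.001402 + 0.002025 + 1.248 + 0.04314 = 1.295 m·K/W
Q' = ΔT/ΣR = (490 K − 288 K)/1.295 = 156 W/m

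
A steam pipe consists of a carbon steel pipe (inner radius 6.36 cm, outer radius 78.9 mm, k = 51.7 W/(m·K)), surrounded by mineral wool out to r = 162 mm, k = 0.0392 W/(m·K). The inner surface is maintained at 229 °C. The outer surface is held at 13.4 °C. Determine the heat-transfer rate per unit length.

Q' = 73.8 W/m

Resistance network (inner→outer):
  R'_carbon steel = ln(0.0789/0.0636)/(2πk) = 0.2156/(2π·51.7) = 6.636×10^-4 m·K/W
  R'_mineral wool = ln(0.162/0.0789)/(2πk) = 0.7194/(2π·0.0392) = 2.921 m·K/W
ΣR = 6.636×10^-4 + 2.921 = 2.922 m·K/W
Q' = ΔT/ΣR = (229 °C − 13.4 °C)/2.922 = 73.8 W/m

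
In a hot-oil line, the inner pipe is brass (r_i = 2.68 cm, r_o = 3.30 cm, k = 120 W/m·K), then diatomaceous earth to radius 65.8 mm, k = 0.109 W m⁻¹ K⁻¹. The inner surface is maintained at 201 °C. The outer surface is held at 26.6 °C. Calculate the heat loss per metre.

Q' = 173 W/m

Series thermal resistances, inner to outer:
  R'_brass = ln(0.0330/0.0268)/(2πk) = 0.2081/(2π·120) = 2.760×10^-4 m·K/W
  R'_diatomaceous earth = ln(0.0658/0.0330)/(2πk) = 0.6901/(2π·0.109) = 1.008 m·K/W
ΣR = 2.760×10^-4 + 1.008 = 1.008 m·K/W
Q' = ΔT/ΣR = (201 °C − 26.6 °C)/1.008 = 173 W/m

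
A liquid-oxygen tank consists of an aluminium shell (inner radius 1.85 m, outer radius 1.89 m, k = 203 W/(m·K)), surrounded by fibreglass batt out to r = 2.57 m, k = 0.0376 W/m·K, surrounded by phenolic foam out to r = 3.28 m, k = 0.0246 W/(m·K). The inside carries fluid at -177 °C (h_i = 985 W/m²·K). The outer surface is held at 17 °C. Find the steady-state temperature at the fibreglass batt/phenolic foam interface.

Resistance network (inner→outer):
  R_conv,in = 1/(4πr²h) = 1/(4π·1.85²·985) = 2.361×10^-5 K/W
  R_aluminium = (1/1.85 − 1/1.89)/(4πk) = 0.01144/(4π·203) = 4.485×10^-6 K/W
  R_fibreglass batt = (1/1.89 − 1/2.57)/(4πk) = 0.1400/(4π·0.0376) = 0.2963 K/W
  R_phenolic foam = (1/2.57 − 1/3.28)/(4πk) = 0.08423/(4π·0.0246) = 0.2725 K/W
ΣR = 2.361×10^-5 + 4.485×10^-6 + 0.2963 + 0.2725 = 0.5688 K/W
Q = ΔT/ΣR = (-177 °C − 17 °C)/0.5688 = -341.1 W
From the inner boundary to the fibreglass batt/phenolic foam interface, ΣR_partial = 0.2963 K/W.
T_interface = T_in − Q·ΣR_partial = -177 °C − (-341.1)(0.2963) = -75.9 °C

T = -75.9 °C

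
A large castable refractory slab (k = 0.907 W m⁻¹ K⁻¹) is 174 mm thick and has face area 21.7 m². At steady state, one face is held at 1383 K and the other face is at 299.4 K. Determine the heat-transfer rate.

Q = kA·ΔT/L = 0.907 × 21.7 × |1383 K − 299.4 K| / 0.174 = 1.23×10^5 W

Q = 123 kW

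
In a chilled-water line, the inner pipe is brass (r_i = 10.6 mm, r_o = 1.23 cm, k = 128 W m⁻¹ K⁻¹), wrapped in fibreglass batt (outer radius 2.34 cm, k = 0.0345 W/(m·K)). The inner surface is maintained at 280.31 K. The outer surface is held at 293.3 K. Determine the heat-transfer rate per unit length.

Q' = 4.38 W/m

Series thermal resistances, inner to outer:
  R'_brass = ln(0.0123/0.0106)/(2πk) = 0.1487/(2π·128) = 1.849×10^-4 m·K/W
  R'_fibreglass batt = ln(0.0234/0.0123)/(2πk) = 0.6431/(2π·0.0345) = 2.967 m·K/W
ΣR = 1.849×10^-4 + 2.967 = 2.967 m·K/W
Q' = ΔT/ΣR = (280.31 K − 293.3 K)/2.967 = -4.38 W/m
(Negative Q' ⇒ heat flows inward; heat gain = 4.38 W/m.)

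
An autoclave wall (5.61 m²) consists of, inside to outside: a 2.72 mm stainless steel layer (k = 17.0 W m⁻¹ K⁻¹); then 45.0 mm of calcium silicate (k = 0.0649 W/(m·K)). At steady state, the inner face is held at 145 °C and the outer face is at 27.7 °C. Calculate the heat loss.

Q = 949 W

Resistance network (inner→outer):
  R_stainless steel = L/(kA) = 0.00272/(17.0·5.61) = 2.852×10^-5 K/W
  R_calcium silicate = L/(kA) = 0.0450/(0.0649·5.61) = 0.1236 K/W
ΣR = 2.852×10^-5 + 0.1236 = 0.1236 K/W
Q = ΔT/ΣR = (145 °C − 27.7 °C)/0.1236 = 949 W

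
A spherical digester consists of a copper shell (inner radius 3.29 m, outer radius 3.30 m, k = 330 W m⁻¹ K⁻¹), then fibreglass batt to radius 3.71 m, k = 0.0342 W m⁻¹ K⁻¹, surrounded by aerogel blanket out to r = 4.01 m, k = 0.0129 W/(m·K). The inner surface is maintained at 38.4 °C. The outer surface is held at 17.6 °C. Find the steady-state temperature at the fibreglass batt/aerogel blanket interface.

Series thermal resistances, inner to outer:
  R_copper = (1/3.29 − 1/3.30)/(4πk) = 9.211×10^-4/(4π·330) = 2.221×10^-7 K/W
  R_fibreglass batt = (1/3.30 − 1/3.71)/(4πk) = 0.03349/(4π·0.0342) = 0.07792 K/W
  R_aerogel blanket = (1/3.71 − 1/4.01)/(4πk) = 0.02017/(4π·0.0129) = 0.1244 K/W
ΣR = 2.221×10^-7 + 0.07792 + 0.1244 = 0.2023 K/W
Q = ΔT/ΣR = (38.4 °C − 17.6 °C)/0.2023 = 102.8 W
From the inner boundary to the fibreglass batt/aerogel blanket interface, ΣR_partial = 0.07792 K/W.
T_interface = T_in − Q·ΣR_partial = 38.4 °C − (102.8)(0.07792) = 30.4 °C

T = 30.4 °C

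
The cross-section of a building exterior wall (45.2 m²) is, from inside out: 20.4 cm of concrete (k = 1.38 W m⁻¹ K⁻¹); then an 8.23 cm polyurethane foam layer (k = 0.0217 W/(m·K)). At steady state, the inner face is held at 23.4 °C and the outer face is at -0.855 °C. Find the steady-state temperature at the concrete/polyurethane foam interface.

Series thermal resistances, inner to outer:
  R_concrete = L/(kA) = 0.204/(1.38·45.2) = 0.003270 K/W
  R_polyurethane foam = L/(kA) = 0.0823/(0.0217·45.2) = 0.08391 K/W
ΣR = 0.003270 + 0.08391 = 0.08718 K/W
Q = ΔT/ΣR = (23.4 °C − -0.855 °C)/0.08718 = 278.2 W
From the inner boundary to the concrete/polyurethane foam interface, ΣR_partial = 0.003270 K/W.
T_interface = T_in − Q·ΣR_partial = 23.4 °C − (278.2)(0.003270) = 22.5 °C

T = 22.5 °C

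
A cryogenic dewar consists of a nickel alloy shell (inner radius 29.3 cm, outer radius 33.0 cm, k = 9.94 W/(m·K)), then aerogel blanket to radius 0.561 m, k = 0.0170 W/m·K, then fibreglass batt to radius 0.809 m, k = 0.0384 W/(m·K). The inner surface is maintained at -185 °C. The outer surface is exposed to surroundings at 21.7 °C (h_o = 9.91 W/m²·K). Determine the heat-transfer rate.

Q = 29.6 W

Series thermal resistances, inner to outer:
  R_nickel alloy = (1/0.293 − 1/0.330)/(4πk) = 0.3827/(4π·9.94) = 0.003064 K/W
  R_aerogel blanket = (1/0.330 − 1/0.561)/(4πk) = 1.248/(4π·0.0170) = 5.841 K/W
  R_fibreglass batt = (1/0.561 − 1/0.809)/(4πk) = 0.5464/(4π·0.0384) = 1.132 K/W
  R_conv,out = 1/(4πr²h) = 1/(4π·0.809²·9.91) = 0.01227 K/W
ΣR = 0.003064 + 5.841 + 1.132 + 0.01227 = 6.988 K/W
Q = ΔT/ΣR = (-185 °C − 21.7 °C)/6.988 = -29.6 W
(Negative Q ⇒ heat flows inward; heat gain = 29.6 W.)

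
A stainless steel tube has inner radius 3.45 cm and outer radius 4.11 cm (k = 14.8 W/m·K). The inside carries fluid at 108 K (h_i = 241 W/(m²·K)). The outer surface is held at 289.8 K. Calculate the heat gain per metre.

Q' = 8.65 kW/m

Resistance network (inner→outer):
  R'_conv,in = 1/(2πr h) = 1/(2π·0.0345·241) = 0.01914 m·K/W
  R'_stainless steel = ln(0.0411/0.0345)/(2πk) = 0.1750/(2π·14.8) = 0.001882 m·K/W
ΣR = 0.01914 + 0.001882 = 0.02102 m·K/W
Q' = ΔT/ΣR = (108 K − 289.8 K)/0.02102 = -8650 W/m
(Negative Q' ⇒ heat flows inward; heat gain = 8650 W/m.)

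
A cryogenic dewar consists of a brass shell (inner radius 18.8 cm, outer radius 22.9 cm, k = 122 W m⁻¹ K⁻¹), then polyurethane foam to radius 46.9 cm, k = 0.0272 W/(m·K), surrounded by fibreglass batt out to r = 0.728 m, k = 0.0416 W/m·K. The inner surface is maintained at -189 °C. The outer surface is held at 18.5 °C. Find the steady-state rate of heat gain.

Q = 26.0 W

Resistance network (inner→outer):
  R_brass = (1/0.188 − 1/0.229)/(4πk) = 0.9523/(4π·122) = 6.212×10^-4 K/W
  R_polyurethane foam = (1/0.229 − 1/0.469)/(4πk) = 2.235/(4π·0.0272) = 6.538 K/W
  R_fibreglass batt = (1/0.469 − 1/0.728)/(4πk) = 0.7586/(4π·0.0416) = 1.451 K/W
ΣR = 6.212×10^-4 + 6.538 + 1.451 = 7.990 K/W
Q = ΔT/ΣR = (-189 °C − 18.5 °C)/7.990 = -26.0 W
(Negative Q ⇒ heat flows inward; heat gain = 26.0 W.)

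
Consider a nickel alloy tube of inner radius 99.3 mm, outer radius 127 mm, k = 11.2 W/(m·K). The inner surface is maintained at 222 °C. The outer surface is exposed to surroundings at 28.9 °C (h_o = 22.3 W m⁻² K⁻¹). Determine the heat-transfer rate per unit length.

Q' = 3.23 kW/m

Resistance network (inner→outer):
  R'_nickel alloy = ln(0.127/0.0993)/(2πk) = 0.2460/(2π·11.2) = 0.003496 m·K/W
  R'_conv,out = 1/(2πr h) = 1/(2π·0.127·22.3) = 0.05620 m·K/W
ΣR = 0.003496 + 0.05620 = 0.05970 m·K/W
Q' = ΔT/ΣR = (222 °C − 28.9 °C)/0.05970 = 3230 W/m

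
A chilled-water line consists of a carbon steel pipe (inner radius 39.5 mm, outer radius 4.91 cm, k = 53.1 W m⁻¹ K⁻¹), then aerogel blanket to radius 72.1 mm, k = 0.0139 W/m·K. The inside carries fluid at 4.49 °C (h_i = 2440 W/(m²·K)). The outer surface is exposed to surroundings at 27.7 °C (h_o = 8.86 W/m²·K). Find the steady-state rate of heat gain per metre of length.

Resistance network (inner→outer):
  R'_conv,in = 1/(2πr h) = 1/(2π·0.0395·2440) = 0.001651 m·K/W
  R'_carbon steel = ln(0.0491/0.0395)/(2πk) = 0.2176/(2π·53.1) = 6.521×10^-4 m·K/W
  R'_aerogel blanket = ln(0.0721/0.0491)/(2πk) = 0.3842/(2π·0.0139) = 4.399 m·K/W
  R'_conv,out = 1/(2πr h) = 1/(2π·0.0721·8.86) = 0.2491 m·K/W
ΣR = 0.001651 + 6.521×10^-4 + 4.399 + 0.2491 = 4.650 m·K/W
Q' = ΔT/ΣR = (4.49 °C − 27.7 °C)/4.650 = -4.99 W/m
(Negative Q' ⇒ heat flows inward; heat gain = 4.99 W/m.)

Q' = 4.99 W/m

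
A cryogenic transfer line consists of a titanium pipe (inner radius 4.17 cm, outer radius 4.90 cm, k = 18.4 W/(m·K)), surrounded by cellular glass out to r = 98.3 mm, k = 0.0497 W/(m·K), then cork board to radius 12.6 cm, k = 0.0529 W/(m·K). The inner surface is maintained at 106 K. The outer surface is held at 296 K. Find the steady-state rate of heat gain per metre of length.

Treat each layer as a resistance in series:
  R'_titanium = ln(0.0490/0.0417)/(2πk) = 0.1613/(2π·18.4) = 0.001395 m·K/W
  R'_cellular glass = ln(0.0983/0.0490)/(2πk) = 0.6962/(2π·0.0497) = 2.229 m·K/W
  R'_cork board = ln(0.126/0.0983)/(2πk) = 0.2483/(2π·0.0529) = 0.7469 m·K/W
ΣR = 0.001395 + 2.229 + 0.7469 = 2.977 m·K/W
Q' = ΔT/ΣR = (106 K − 296 K)/2.977 = -63.8 W/m
(Negative Q' ⇒ heat flows inward; heat gain = 63.8 W/m.)

Q' = 63.8 W/m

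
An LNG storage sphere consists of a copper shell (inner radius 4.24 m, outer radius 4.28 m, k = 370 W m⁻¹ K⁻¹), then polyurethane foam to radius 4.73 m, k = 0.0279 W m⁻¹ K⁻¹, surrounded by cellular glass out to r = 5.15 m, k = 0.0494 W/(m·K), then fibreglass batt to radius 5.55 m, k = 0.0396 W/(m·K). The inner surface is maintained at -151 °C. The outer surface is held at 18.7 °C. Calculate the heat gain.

Q = 1420 W

Resistance network (inner→outer):
  R_copper = (1/4.24 − 1/4.28)/(4πk) = 0.002204/(4π·370) = 4.741×10^-7 K/W
  R_polyurethane foam = (1/4.28 − 1/4.73)/(4πk) = 0.02223/(4π·0.0279) = 0.06340 K/W
  R_cellular glass = (1/4.73 − 1/5.15)/(4πk) = 0.01724/(4π·0.0494) = 0.02777 K/W
  R_fibreglass batt = (1/5.15 − 1/5.55)/(4πk) = 0.01399/(4π·0.0396) = 0.02812 K/W
ΣR = 4.741×10^-7 + 0.06340 + 0.02777 + 0.02812 = 0.1193 K/W
Q = ΔT/ΣR = (-151 °C − 18.7 °C)/0.1193 = -1420 W
(Negative Q ⇒ heat flows inward; heat gain = 1420 W.)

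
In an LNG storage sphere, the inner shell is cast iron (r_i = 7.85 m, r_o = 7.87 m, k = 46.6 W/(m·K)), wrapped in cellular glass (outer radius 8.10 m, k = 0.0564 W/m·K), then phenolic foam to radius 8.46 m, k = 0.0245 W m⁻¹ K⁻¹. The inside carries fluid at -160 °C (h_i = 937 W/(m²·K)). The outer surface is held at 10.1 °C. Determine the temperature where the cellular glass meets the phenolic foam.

Series thermal resistances, inner to outer:
  R_conv,in = 1/(4πr²h) = 1/(4π·7.85²·937) = 1.378×10^-6 K/W
  R_cast iron = (1/7.85 − 1/7.87)/(4πk) = 3.237×10^-4/(4π·46.6) = 5.528×10^-7 K/W
  R_cellular glass = (1/7.87 − 1/8.10)/(4πk) = 0.003608/(4π·0.0564) = 0.005091 K/W
  R_phenolic foam = (1/8.10 − 1/8.46)/(4πk) = 0.005253/(4π·0.0245) = 0.01706 K/W
ΣR = 1.378×10^-6 + 5.528×10^-7 + 0.005091 + 0.01706 = 0.02215 K/W
Q = ΔT/ΣR = (-160 °C − 10.1 °C)/0.02215 = -7679 W
From the inner boundary to the cellular glass/phenolic foam interface, ΣR_partial = 0.005093 K/W.
T_interface = T_in − Q·ΣR_partial = -160 °C − (-7679)(0.005093) = -121 °C

T = -121 °C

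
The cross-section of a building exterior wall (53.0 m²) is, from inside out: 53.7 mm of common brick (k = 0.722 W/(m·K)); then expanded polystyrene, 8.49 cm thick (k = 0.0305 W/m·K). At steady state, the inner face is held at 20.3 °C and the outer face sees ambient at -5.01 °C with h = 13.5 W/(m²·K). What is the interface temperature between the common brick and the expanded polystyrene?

T = 19.7 °C

Series thermal resistances, inner to outer:
  R_common brick = L/(kA) = 0.0537/(0.722·53.0) = 0.001403 K/W
  R_expanded polystyrene = L/(kA) = 0.0849/(0.0305·53.0) = 0.05252 K/W
  R_conv,out = 1/(hA) = 1/(13.5·53.0) = 0.001398 K/W
ΣR = 0.001403 + 0.05252 + 0.001398 = 0.05532 K/W
Q = ΔT/ΣR = (20.3 °C − -5.01 °C)/0.05532 = 457.5 W
From the inner boundary to the common brick/expanded polystyrene interface, ΣR_partial = 0.001403 K/W.
T_interface = T_in − Q·ΣR_partial = 20.3 °C − (457.5)(0.001403) = 19.7 °C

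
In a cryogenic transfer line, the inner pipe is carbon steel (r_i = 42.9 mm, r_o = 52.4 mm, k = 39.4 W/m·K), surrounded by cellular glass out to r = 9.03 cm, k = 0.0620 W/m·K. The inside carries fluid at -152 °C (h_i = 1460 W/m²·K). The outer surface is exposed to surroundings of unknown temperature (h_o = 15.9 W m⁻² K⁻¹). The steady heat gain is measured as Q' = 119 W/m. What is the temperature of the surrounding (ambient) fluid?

Sum the resistances:
  R'_conv,in = 1/(2πr h) = 1/(2π·0.0429·1460) = 0.002541 m·K/W
  R'_carbon steel = ln(0.0524/0.0429)/(2πk) = 0.2000/(2π·39.4) = 8.080×10^-4 m·K/W
  R'_cellular glass = ln(0.0903/0.0524)/(2πk) = 0.5442/(2π·0.0620) = 1.397 m·K/W
  R'_conv,out = 1/(2πr h) = 1/(2π·0.0903·15.9) = 0.1108 m·K/W
ΣR = 1.511 m·K/W
ΔT = Q'·ΣR = 119 × 1.511 = 179.8 K
Heat flows inward, so T_out = T_in + ΔT = -152 + 179.8 = 27.8 °C

T_out = 27.8 °C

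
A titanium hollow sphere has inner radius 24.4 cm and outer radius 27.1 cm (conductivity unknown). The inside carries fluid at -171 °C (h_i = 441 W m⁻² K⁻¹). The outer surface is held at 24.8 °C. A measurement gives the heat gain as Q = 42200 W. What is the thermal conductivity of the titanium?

ΣR = ΔT/Q = |-171 − 24.8|/42200 = 0.004640 K/W
Known resistances:
  R_conv,in = 1/(4πr²h) = 1/(4π·0.244²·441) = 0.003031 K/W
R_titanium = ΣR − ΣR_known = 0.004640 − 0.003031 = 0.001609 K/W
(1/r₁−1/r₂)/(4πk) = 0.001609 ⇒ k = 0.4083/(4π·0.001609) = 20.2 W/m·K

k = 20.2 W/m·K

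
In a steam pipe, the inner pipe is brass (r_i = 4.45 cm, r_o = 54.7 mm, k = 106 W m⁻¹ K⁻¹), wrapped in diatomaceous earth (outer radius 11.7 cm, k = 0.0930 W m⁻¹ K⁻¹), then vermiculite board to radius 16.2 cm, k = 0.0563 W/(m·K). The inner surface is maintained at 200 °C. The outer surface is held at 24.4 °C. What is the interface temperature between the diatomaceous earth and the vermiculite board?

Series thermal resistances, inner to outer:
  R'_brass = ln(0.0547/0.0445)/(2πk) = 0.2064/(2π·106) = 3.099×10^-4 m·K/W
  R'_diatomaceous earth = ln(0.117/0.0547)/(2πk) = 0.7603/(2π·0.0930) = 1.301 m·K/W
  R'_vermiculite board = ln(0.162/0.117)/(2πk) = 0.3254/(2π·0.0563) = 0.9199 m·K/W
ΣR = 3.099×10^-4 + 1.301 + 0.9199 = 2.221 m·K/W
Q' = ΔT/ΣR = (200 °C − 24.4 °C)/2.221 = 79.06 W/m
From the inner boundary to the diatomaceous earth/vermiculite board interface, ΣR_partial = 1.301 m·K/W.
T_interface = T_in − Q'·ΣR_partial = 200 °C − (79.06)(1.301) = 97.1 °C

T = 97.1 °C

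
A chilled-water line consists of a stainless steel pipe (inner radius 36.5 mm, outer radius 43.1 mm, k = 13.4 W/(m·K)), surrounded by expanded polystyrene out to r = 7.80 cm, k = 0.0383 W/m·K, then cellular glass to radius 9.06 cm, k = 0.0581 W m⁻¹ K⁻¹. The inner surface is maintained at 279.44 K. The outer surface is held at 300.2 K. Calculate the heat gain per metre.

Q' = 7.22 W/m

Treat each layer as a resistance in series:
  R'_stainless steel = ln(0.0431/0.0365)/(2πk) = 0.1662/(2π·13.4) = 0.001974 m·K/W
  R'_expanded polystyrene = ln(0.0780/0.0431)/(2πk) = 0.5932/(2π·0.0383) = 2.465 m·K/W
  R'_cellular glass = ln(0.0906/0.0780)/(2πk) = 0.1497/(2π·0.0581) = 0.4102 m·K/W
ΣR = 0.001974 + 2.465 + 0.4102 = 2.877 m·K/W
Q' = ΔT/ΣR = (279.44 K − 300.2 K)/2.877 = -7.22 W/m
(Negative Q' ⇒ heat flows inward; heat gain = 7.22 W/m.)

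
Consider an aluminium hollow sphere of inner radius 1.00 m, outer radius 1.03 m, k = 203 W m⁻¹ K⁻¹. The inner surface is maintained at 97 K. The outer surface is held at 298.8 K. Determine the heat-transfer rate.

Q = 4πk·ΔT/(1/r₁ − 1/r₂) = 4π × 203 × 201.8 / (1/1.00 − 1/1.03) = 1.77×10^7 W

Q = 17700 kW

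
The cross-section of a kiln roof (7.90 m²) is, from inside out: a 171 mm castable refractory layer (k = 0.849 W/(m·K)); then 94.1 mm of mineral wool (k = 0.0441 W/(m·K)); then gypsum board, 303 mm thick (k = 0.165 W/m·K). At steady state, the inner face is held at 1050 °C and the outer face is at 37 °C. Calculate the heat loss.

Treat each layer as a resistance in series:
  R_castable refractory = L/(kA) = 0.171/(0.849·7.90) = 0.02550 K/W
  R_mineral wool = L/(kA) = 0.0941/(0.0441·7.90) = 0.2701 K/W
  R_gypsum board = L/(kA) = 0.303/(0.165·7.90) = 0.2325 K/W
ΣR = 0.02550 + 0.2701 + 0.2325 = 0.5281 K/W
Q = ΔT/ΣR = (1050 °C − 37 °C)/0.5281 = 1920 W

Q = 1920 W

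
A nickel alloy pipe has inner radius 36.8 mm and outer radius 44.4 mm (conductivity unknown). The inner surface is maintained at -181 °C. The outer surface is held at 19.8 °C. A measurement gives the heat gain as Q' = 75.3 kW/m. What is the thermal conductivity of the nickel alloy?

k = 11.2 W/m·K

ΣR = ΔT/Q' = |-181 − 19.8|/75300 = 0.002667 m·K/W
ln(r₂/r₁)/(2πk) = 0.002667 ⇒ k = 0.1877/(2π·0.002667) = 11.2 W/m·K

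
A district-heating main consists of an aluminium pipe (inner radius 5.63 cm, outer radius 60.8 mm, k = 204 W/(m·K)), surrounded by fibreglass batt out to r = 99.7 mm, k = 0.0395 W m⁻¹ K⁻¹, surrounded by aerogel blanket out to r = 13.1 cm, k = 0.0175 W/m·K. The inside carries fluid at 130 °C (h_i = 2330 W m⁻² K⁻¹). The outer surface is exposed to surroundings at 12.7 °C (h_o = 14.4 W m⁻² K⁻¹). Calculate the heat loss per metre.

Series thermal resistances, inner to outer:
  R'_conv,in = 1/(2πr h) = 1/(2π·0.0563·2330) = 0.001213 m·K/W
  R'_aluminium = ln(0.0608/0.0563)/(2πk) = 0.07690/(2π·204) = 5.999×10^-5 m·K/W
  R'_fibreglass batt = ln(0.0997/0.0608)/(2πk) = 0.4946/(2π·0.0395) = 1.993 m·K/W
  R'_aerogel blanket = ln(0.131/0.0997)/(2πk) = 0.2730/(2π·0.0175) = 2.483 m·K/W
  R'_conv,out = 1/(2πr h) = 1/(2π·0.131·14.4) = 0.08437 m·K/W
ΣR = 0.001213 + 5.999×10^-5 + 1.993 + 2.483 + 0.08437 = 4.562 m·K/W
Q' = ΔT/ΣR = (130 °C − 12.7 °C)/4.562 = 25.7 W/m

Q' = 25.7 W/m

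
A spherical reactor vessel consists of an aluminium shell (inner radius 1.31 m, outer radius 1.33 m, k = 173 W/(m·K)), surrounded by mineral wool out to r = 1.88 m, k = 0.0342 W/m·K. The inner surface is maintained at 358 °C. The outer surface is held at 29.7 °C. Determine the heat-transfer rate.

Q = 641 W

Series thermal resistances, inner to outer:
  R_aluminium = (1/1.31 − 1/1.33)/(4πk) = 0.01148/(4π·173) = 5.280×10^-6 K/W
  R_mineral wool = (1/1.33 − 1/1.88)/(4πk) = 0.2200/(4π·0.0342) = 0.5118 K/W
ΣR = 5.280×10^-6 + 0.5118 = 0.5118 K/W
Q = ΔT/ΣR = (358 °C − 29.7 °C)/0.5118 = 641 W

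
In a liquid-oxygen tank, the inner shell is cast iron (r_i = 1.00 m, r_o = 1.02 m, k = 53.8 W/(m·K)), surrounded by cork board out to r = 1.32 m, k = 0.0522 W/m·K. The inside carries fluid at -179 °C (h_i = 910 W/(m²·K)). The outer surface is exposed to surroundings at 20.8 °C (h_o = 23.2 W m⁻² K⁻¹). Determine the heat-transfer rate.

Q = 585 W

Resistance network (inner→outer):
  R_conv,in = 1/(4πr²h) = 1/(4π·1.00²·910) = 8.745×10^-5 K/W
  R_cast iron = (1/1.00 − 1/1.02)/(4πk) = 0.01961/(4π·53.8) = 2.900×10^-5 K/W
  R_cork board = (1/1.02 − 1/1.32)/(4πk) = 0.2228/(4π·0.0522) = 0.3397 K/W
  R_conv,out = 1/(4πr²h) = 1/(4π·1.32²·23.2) = 0.001969 K/W
ΣR = 8.745×10^-5 + 2.900×10^-5 + 0.3397 + 0.001969 = 0.3418 K/W
Q = ΔT/ΣR = (-179 °C − 20.8 °C)/0.3418 = -585 W
(Negative Q ⇒ heat flows inward; heat gain = 585 W.)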